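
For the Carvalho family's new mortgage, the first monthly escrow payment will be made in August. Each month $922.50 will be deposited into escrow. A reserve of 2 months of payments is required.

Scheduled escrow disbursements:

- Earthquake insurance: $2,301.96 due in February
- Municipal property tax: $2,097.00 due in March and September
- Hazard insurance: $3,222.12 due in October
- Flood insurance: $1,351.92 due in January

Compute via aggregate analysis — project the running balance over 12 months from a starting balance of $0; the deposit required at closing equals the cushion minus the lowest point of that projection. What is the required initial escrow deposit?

Cushion = 2 × $922.50 = $1,845.00
Trial balance (start $0, +$922.50 each month, − disbursements):
  Aug: +$922.50 → $922.50
  Sep: +$922.50 − $2,097.00 → -$252.00
  Oct: +$922.50 − $3,222.12 → -$2,551.62
  Nov: +$922.50 → -$1,629.12
  Dec: +$922.50 → -$706.62
  Jan: +$922.50 − $1,351.92 → -$1,136.04
  Feb: +$922.50 − $2,301.96 → -$2,515.50
  Mar: +$922.50 − $2,097.00 → -$3,690.00
  Apr: +$922.50 → -$2,767.50
  May: +$922.50 → -$1,845.00
  Jun: +$922.50 → -$922.50
  Jul: +$922.50 → $0.00
Lowest trial balance = -$3,690.00 (Mar)
Initial deposit = cushion − low point = $1,845.00 − (-$3,690.00) = $5,535.00

$5,535.00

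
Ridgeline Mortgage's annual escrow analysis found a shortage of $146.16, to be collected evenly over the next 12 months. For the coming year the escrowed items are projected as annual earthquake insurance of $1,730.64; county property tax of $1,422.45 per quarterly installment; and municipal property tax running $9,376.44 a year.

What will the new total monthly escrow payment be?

Earthquake insurance — $1,730.64
County property tax — $1,422.45 × 4 = $5,689.80
Municipal property tax — $9,376.44
Total per year = $1,730.64 + $5,689.80 + $9,376.44 = $16,796.88
Per month = $16,796.88 / 12 = $1,399.74
Monthly shortage recovery: $146.16 / 12 = $12.18
New monthly escrow = $1,399.74 + $12.18 = $1,411.92

$1,411.92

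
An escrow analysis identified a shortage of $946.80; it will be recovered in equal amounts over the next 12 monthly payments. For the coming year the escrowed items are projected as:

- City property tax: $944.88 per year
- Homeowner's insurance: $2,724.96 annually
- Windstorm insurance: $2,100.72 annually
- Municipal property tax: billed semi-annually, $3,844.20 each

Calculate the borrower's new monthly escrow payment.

$1,200.48

City property tax = $944.88 per year
Homeowner's insurance = $2,724.96 per year
Windstorm insurance = $2,100.72 per year
Municipal property tax = $3,844.20 × 2 = $7,688.40 per year
Total per year = $13,458.96
Monthly escrow = $13,458.96 / 12 = $1,121.58
Shortage spread = $946.80 ÷ 12 = $78.90/mo
New monthly escrow = $1,121.58 + $78.90 = $1,200.48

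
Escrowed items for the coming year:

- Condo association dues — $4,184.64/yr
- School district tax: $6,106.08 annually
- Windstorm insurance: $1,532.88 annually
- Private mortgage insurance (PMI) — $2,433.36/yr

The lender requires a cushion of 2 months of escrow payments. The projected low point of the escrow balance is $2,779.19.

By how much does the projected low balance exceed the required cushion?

$403.03

Condo association dues — $4,184.64 annually
School district tax — $6,106.08 annually
Windstorm insurance — $1,532.88 annually
Private mortgage insurance (PMI) — $2,433.36 annually
Yearly total = $4,184.64 + $6,106.08 + $1,532.88 + $2,433.36 = $14,256.96
Monthly = $14,256.96 ÷ 12 = $1,188.08
Required reserve = 2 × $1,188.08 = $2,376.16
Surplus = $2,779.19 − $2,376.16 = $403.03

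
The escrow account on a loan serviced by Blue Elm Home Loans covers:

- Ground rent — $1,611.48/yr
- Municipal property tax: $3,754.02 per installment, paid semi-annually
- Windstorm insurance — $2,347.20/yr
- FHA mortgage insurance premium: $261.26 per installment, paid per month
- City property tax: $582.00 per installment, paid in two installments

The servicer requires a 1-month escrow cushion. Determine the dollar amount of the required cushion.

Ground rent: $1,611.48 per year
Municipal property tax: $3,754.02 × 2 = $7,508.04 per year
Windstorm insurance: $2,347.20 per year
FHA mortgage insurance premium: $261.26 × 12 = $3,135.12 per year
City property tax: $582.00 × 2 = $1,164.00 per year
Total per year = $1,611.48 + $7,508.04 + $2,347.20 + $3,135.12 + $1,164.00 = $15,765.84
Monthly escrow = $15,765.84 ÷ 12 = $1,313.82
Reserve = 1 × $1,313.82 = $1,313.82

$1,313.82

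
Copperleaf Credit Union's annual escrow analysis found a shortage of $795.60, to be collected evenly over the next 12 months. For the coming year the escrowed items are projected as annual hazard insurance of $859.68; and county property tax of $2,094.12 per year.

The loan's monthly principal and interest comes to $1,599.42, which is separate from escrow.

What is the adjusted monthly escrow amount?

Hazard insurance: $859.68/yr
County property tax: $2,094.12/yr
Total annual escrow = $859.68 + $2,094.12 = $2,953.80
Per month = $2,953.80 / 12 = $246.15
Shortage per month = $795.60 / 12 = $66.30
New monthly escrow = $246.15 + $66.30 = $312.45

$312.45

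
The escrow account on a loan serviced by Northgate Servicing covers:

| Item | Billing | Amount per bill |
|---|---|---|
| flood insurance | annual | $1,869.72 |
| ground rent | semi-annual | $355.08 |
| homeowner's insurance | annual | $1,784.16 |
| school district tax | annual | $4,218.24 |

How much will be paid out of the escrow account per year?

$8,582.28

Flood insurance — $1,869.72
Ground rent — $355.08 × 2 = $710.16
Homeowner's insurance — $1,784.16
School district tax — $4,218.24
Yearly total = $8,582.28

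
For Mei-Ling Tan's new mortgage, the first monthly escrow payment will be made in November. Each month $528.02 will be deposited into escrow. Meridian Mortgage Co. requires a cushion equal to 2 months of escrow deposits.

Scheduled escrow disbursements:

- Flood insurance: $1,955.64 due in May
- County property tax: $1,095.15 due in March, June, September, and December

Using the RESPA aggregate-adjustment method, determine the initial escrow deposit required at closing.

$2,072.97

Cushion = 2 × $528.02 = $1,056.04
Trial balance (start $0, +$528.02 each month, − disbursements):
  Nov: +$528.02 → $528.02
  Dec: +$528.02 − $1,095.15 → -$39.11
  Jan: +$528.02 → $488.91
  Feb: +$528.02 → $1,016.93
  Mar: +$528.02 − $1,095.15 → $449.80
  Apr: +$528.02 → $977.82
  May: +$528.02 − $1,955.64 → -$449.80
  Jun: +$528.02 − $1,095.15 → -$1,016.93
  Jul: +$528.02 → -$488.91
  Aug: +$528.02 → $39.11
  Sep: +$528.02 − $1,095.15 → -$528.02
  Oct: +$528.02 → $0.00
Lowest trial balance = -$1,016.93 (Jun)
Initial deposit = cushion − low point = $1,056.04 − (-$1,016.93) = $2,072.97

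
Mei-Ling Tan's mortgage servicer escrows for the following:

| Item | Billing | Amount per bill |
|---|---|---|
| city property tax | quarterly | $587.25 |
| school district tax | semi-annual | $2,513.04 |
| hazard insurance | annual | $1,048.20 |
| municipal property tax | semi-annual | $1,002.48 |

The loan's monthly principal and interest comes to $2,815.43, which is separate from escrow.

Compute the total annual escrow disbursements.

$10,428.24

City property tax — $587.25 × 4 = $2,349.00/yr
School district tax — $2,513.04 × 2 = $5,026.08/yr
Hazard insurance — $1,048.20/yr
Municipal property tax — $1,002.48 × 2 = $2,004.96/yr
Total per year = $10,428.24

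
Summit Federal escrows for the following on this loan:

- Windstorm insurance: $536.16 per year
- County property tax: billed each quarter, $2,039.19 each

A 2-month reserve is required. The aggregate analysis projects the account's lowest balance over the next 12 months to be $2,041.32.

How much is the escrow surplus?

Windstorm insurance — $536.16 annually
County property tax — $2,039.19 × 4 = $8,156.76 annually
Total per year = $8,692.92
Monthly escrow = $8,692.92 / 12 = $724.41
Required reserve = 2 × $724.41 = $1,448.82
Excess over cushion: $2,041.32 − $1,448.82 = $592.50

$592.50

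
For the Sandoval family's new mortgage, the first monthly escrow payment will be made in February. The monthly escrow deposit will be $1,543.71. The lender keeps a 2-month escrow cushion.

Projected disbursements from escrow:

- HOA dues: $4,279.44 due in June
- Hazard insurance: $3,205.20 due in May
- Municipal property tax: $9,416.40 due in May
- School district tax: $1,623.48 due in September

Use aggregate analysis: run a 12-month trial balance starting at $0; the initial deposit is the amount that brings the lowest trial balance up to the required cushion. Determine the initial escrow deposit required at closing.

$12,269.91

Cushion = 2 × $1,543.71 = $3,087.42
Trial balance (start $0, +$1,543.71 each month, − disbursements):
  Feb: +$1,543.71 → $1,543.71
  Mar: +$1,543.71 → $3,087.42
  Apr: +$1,543.71 → $4,631.13
  May: +$1,543.71 − $12,621.60 → -$6,446.76
  Jun: +$1,543.71 − $4,279.44 → -$9,182.49
  Jul: +$1,543.71 → -$7,638.78
  Aug: +$1,543.71 → -$6,095.07
  Sep: +$1,543.71 − $1,623.48 → -$6,174.84
  Oct: +$1,543.71 → -$4,631.13
  Nov: +$1,543.71 → -$3,087.42
  Dec: +$1,543.71 → -$1,543.71
  Jan: +$1,543.71 → $0.00
Lowest trial balance = -$9,182.49 (Jun)
Initial deposit = cushion − low point = $3,087.42 − (-$9,182.49) = $12,269.91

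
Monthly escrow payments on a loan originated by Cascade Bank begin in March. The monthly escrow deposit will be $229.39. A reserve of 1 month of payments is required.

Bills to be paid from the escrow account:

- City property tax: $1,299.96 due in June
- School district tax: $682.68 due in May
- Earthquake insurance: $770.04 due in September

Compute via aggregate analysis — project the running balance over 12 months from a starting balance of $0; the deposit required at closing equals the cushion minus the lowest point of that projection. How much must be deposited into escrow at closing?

$1,376.34

Cushion = 1 × $229.39 = $229.39
Trial balance (start $0, +$229.39 each month, − disbursements):
  Mar: +$229.39 → $229.39
  Apr: +$229.39 → $458.78
  May: +$229.39 − $682.68 → $5.49
  Jun: +$229.39 − $1,299.96 → -$1,065.08
  Jul: +$229.39 → -$835.69
  Aug: +$229.39 → -$606.30
  Sep: +$229.39 − $770.04 → -$1,146.95
  Oct: +$229.39 → -$917.56
  Nov: +$229.39 → -$688.17
  Dec: +$229.39 → -$458.78
  Jan: +$229.39 → -$229.39
  Feb: +$229.39 → $0.00
Lowest trial balance = -$1,146.95 (Sep)
Initial deposit = cushion − low point = $229.39 − (-$1,146.95) = $1,376.34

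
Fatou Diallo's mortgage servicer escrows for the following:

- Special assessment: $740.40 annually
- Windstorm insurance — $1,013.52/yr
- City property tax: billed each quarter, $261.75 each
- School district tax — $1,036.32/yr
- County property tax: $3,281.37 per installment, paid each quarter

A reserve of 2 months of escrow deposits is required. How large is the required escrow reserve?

$2,827.12

Special assessment = $740.40 per year
Windstorm insurance = $1,013.52 per year
City property tax = $261.75 × 4 = $1,047.00 per year
School district tax = $1,036.32 per year
County property tax = $3,281.37 × 4 = $13,125.48 per year
Total per year = $740.40 + $1,013.52 + $1,047.00 + $1,036.32 + $13,125.48 = $16,962.72
Base monthly escrow = $16,962.72 / 12 = $1,413.56
Cushion = 2 × $1,413.56 = $2,827.12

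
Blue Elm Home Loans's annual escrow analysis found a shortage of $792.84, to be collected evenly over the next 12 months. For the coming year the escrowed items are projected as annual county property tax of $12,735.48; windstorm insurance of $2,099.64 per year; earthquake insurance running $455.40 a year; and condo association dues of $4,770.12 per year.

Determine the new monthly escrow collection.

$1,737.79

County property tax — $12,735.48
Windstorm insurance — $2,099.64
Earthquake insurance — $455.40
Condo association dues — $4,770.12
Combined annual = $12,735.48 + $2,099.64 + $455.40 + $4,770.12 = $20,060.64
Monthly escrow = $20,060.64 / 12 = $1,671.72
Monthly shortage recovery: $792.84 / 12 = $66.07
Adjusted monthly = $1,671.72 + $66.07 = $1,737.79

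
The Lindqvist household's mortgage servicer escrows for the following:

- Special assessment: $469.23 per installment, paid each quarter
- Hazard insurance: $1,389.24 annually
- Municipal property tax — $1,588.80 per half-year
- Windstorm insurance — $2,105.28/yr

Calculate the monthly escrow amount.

Special assessment = $469.23 × 4 = $1,876.92 per year
Hazard insurance = $1,389.24 per year
Municipal property tax = $1,588.80 × 2 = $3,177.60 per year
Windstorm insurance = $2,105.28 per year
Yearly total = $1,876.92 + $1,389.24 + $3,177.60 + $2,105.28 = $8,549.04
Base monthly escrow = $8,549.04 / 12 = $712.42

$712.42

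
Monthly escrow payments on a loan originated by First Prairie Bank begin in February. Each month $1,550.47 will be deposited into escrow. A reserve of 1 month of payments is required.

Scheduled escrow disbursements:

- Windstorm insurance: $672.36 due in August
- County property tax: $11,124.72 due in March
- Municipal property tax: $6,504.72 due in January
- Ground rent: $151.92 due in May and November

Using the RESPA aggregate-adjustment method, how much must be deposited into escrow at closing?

$9,574.25

Cushion = 1 × $1,550.47 = $1,550.47
Trial balance (start $0, +$1,550.47 each month, − disbursements):
  Feb: +$1,550.47 → $1,550.47
  Mar: +$1,550.47 − $11,124.72 → -$8,023.78
  Apr: +$1,550.47 → -$6,473.31
  May: +$1,550.47 − $151.92 → -$5,074.76
  Jun: +$1,550.47 → -$3,524.29
  Jul: +$1,550.47 → -$1,973.82
  Aug: +$1,550.47 − $672.36 → -$1,095.71
  Sep: +$1,550.47 → $454.76
  Oct: +$1,550.47 → $2,005.23
  Nov: +$1,550.47 − $151.92 → $3,403.78
  Dec: +$1,550.47 → $4,954.25
  Jan: +$1,550.47 − $6,504.72 → $0.00
Lowest trial balance = -$8,023.78 (Mar)
Initial deposit = cushion − low point = $1,550.47 − (-$8,023.78) = $9,574.25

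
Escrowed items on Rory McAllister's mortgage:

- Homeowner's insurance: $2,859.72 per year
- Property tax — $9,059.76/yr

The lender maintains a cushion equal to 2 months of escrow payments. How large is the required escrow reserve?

$1,986.58

Homeowner's insurance — $2,859.72
Property tax — $9,059.76
Annual escrow total = $2,859.72 + $9,059.76 = $11,919.48
Base monthly escrow = $11,919.48 ÷ 12 = $993.29
Required cushion = 2 × $993.29 = $1,986.58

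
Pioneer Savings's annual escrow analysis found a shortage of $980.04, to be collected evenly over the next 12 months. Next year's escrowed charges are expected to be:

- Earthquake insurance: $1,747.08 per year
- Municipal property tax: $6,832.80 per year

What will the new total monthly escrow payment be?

$796.66

Earthquake insurance: $1,747.08 per year
Municipal property tax: $6,832.80 per year
Yearly total = $1,747.08 + $6,832.80 = $8,579.88
Monthly escrow = $8,579.88 / 12 = $714.99
Shortage spread = $980.04 ÷ 12 = $81.67/mo
New monthly escrow = $714.99 + $81.67 = $796.66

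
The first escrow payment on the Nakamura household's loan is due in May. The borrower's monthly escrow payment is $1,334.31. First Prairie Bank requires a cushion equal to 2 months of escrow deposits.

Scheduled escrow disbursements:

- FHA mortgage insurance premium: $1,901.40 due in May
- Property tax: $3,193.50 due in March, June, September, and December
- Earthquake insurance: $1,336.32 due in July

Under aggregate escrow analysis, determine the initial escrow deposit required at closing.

$5,621.79

Cushion = 2 × $1,334.31 = $2,668.62
Trial balance (start $0, +$1,334.31 each month, − disbursements):
  May: +$1,334.31 − $1,901.40 → -$567.09
  Jun: +$1,334.31 − $3,193.50 → -$2,426.28
  Jul: +$1,334.31 − $1,336.32 → -$2,428.29
  Aug: +$1,334.31 → -$1,093.98
  Sep: +$1,334.31 − $3,193.50 → -$2,953.17
  Oct: +$1,334.31 → -$1,618.86
  Nov: +$1,334.31 → -$284.55
  Dec: +$1,334.31 − $3,193.50 → -$2,143.74
  Jan: +$1,334.31 → -$809.43
  Feb: +$1,334.31 → $524.88
  Mar: +$1,334.31 − $3,193.50 → -$1,334.31
  Apr: +$1,334.31 → $0.00
Lowest trial balance = -$2,953.17 (Sep)
Initial deposit = cushion − low point = $2,668.62 − (-$2,953.17) = $5,621.79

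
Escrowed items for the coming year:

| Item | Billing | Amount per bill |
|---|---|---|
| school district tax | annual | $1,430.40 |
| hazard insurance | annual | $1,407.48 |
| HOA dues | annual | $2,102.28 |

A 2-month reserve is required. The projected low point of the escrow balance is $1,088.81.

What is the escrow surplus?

$265.45

School district tax: $1,430.40/yr
Hazard insurance: $1,407.48/yr
HOA dues: $2,102.28/yr
Total per year = $1,430.40 + $1,407.48 + $2,102.28 = $4,940.16
Monthly escrow = $4,940.16 / 12 = $411.68
Cushion = 2 × $411.68 = $823.36
Surplus = $1,088.81 − $823.36 = $265.45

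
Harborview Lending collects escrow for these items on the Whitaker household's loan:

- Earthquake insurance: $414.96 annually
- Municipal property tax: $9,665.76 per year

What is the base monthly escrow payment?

Earthquake insurance = $414.96/yr
Municipal property tax = $9,665.76/yr
Combined annual = $10,080.72
Monthly = $10,080.72 ÷ 12 = $840.06

$840.06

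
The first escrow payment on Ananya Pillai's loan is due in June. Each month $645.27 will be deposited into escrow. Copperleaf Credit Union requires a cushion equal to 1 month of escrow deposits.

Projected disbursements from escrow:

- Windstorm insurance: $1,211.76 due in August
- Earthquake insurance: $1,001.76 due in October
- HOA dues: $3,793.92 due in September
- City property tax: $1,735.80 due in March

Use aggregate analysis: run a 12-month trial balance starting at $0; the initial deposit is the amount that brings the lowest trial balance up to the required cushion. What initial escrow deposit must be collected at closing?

Cushion = 1 × $645.27 = $645.27
Trial balance (start $0, +$645.27 each month, − disbursements):
  Jun: +$645.27 → $645.27
  Jul: +$645.27 → $1,290.54
  Aug: +$645.27 − $1,211.76 → $724.05
  Sep: +$645.27 − $3,793.92 → -$2,424.60
  Oct: +$645.27 − $1,001.76 → -$2,781.09
  Nov: +$645.27 → -$2,135.82
  Dec: +$645.27 → -$1,490.55
  Jan: +$645.27 → -$845.28
  Feb: +$645.27 → -$200.01
  Mar: +$645.27 − $1,735.80 → -$1,290.54
  Apr: +$645.27 → -$645.27
  May: +$645.27 → $0.00
Lowest trial balance = -$2,781.09 (Oct)
Initial deposit = cushion − low point = $645.27 − (-$2,781.09) = $3,426.36

$3,426.36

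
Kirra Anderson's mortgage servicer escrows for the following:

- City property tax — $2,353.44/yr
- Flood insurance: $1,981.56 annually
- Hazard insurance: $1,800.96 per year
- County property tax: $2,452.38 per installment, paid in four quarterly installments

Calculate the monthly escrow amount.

City property tax = $2,353.44
Flood insurance = $1,981.56
Hazard insurance = $1,800.96
County property tax = $2,452.38 × 4 = $9,809.52
Combined annual = $2,353.44 + $1,981.56 + $1,800.96 + $9,809.52 = $15,945.48
Monthly = $15,945.48 ÷ 12 = $1,328.79

$1,328.79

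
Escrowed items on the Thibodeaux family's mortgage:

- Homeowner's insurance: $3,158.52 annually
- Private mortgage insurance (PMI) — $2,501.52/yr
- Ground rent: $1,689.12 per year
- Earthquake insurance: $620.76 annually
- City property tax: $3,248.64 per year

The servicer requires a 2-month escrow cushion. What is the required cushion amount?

$1,869.76

Homeowner's insurance: $3,158.52 annually
Private mortgage insurance (PMI): $2,501.52 annually
Ground rent: $1,689.12 annually
Earthquake insurance: $620.76 annually
City property tax: $3,248.64 annually
Combined annual = $11,218.56
Monthly escrow = $11,218.56 ÷ 12 = $934.88
Reserve = 2 × $934.88 = $1,869.76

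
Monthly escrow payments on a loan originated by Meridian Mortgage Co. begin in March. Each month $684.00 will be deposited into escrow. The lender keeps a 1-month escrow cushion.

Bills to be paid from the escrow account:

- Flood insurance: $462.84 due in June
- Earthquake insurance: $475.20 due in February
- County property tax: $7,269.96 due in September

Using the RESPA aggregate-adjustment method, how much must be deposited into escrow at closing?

Cushion = 1 × $684.00 = $684.00
Trial balance (start $0, +$684.00 each month, − disbursements):
  Mar: +$684.00 → $684.00
  Apr: +$684.00 → $1,368.00
  May: +$684.00 → $2,052.00
  Jun: +$684.00 − $462.84 → $2,273.16
  Jul: +$684.00 → $2,957.16
  Aug: +$684.00 → $3,641.16
  Sep: +$684.00 − $7,269.96 → -$2,944.80
  Oct: +$684.00 → -$2,260.80
  Nov: +$684.00 → -$1,576.80
  Dec: +$684.00 → -$892.80
  Jan: +$684.00 → -$208.80
  Feb: +$684.00 − $475.20 → $0.00
Lowest trial balance = -$2,944.80 (Sep)
Initial deposit = cushion − low point = $684.00 − (-$2,944.80) = $3,628.80

$3,628.80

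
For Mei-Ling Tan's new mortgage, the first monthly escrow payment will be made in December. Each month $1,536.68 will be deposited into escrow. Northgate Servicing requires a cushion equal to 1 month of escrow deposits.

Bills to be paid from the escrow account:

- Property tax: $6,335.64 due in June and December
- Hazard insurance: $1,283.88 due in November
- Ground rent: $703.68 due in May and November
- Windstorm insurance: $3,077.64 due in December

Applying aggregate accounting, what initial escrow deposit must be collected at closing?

$9,413.28

Cushion = 1 × $1,536.68 = $1,536.68
Trial balance (start $0, +$1,536.68 each month, − disbursements):
  Dec: +$1,536.68 − $9,413.28 → -$7,876.60
  Jan: +$1,536.68 → -$6,339.92
  Feb: +$1,536.68 → -$4,803.24
  Mar: +$1,536.68 → -$3,266.56
  Apr: +$1,536.68 → -$1,729.88
  May: +$1,536.68 − $703.68 → -$896.88
  Jun: +$1,536.68 − $6,335.64 → -$5,695.84
  Jul: +$1,536.68 → -$4,159.16
  Aug: +$1,536.68 → -$2,622.48
  Sep: +$1,536.68 → -$1,085.80
  Oct: +$1,536.68 → $450.88
  Nov: +$1,536.68 − $1,987.56 → $0.00
Lowest trial balance = -$7,876.60 (Dec)
Initial deposit = cushion − low point = $1,536.68 − (-$7,876.60) = $9,413.28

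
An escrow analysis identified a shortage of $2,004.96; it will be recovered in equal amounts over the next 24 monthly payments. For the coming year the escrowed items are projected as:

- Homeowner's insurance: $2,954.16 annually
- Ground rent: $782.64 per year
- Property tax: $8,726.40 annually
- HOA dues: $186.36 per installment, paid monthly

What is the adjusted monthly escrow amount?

$1,308.50

Homeowner's insurance: $2,954.16 annually
Ground rent: $782.64 annually
Property tax: $8,726.40 annually
HOA dues: $186.36 × 12 = $2,236.32 annually
Total annual escrow = $14,699.52
Monthly escrow = $14,699.52 ÷ 12 = $1,224.96
Shortage per month = $2,004.96 / 24 = $83.54
New monthly escrow = $1,224.96 + $83.54 = $1,308.50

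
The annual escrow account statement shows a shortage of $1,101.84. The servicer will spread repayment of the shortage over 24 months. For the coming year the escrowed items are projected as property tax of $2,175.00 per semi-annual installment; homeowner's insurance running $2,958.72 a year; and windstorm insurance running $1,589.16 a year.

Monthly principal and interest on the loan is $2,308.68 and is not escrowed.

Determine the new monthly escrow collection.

Property tax — $2,175.00 × 2 = $4,350.00 per year
Homeowner's insurance — $2,958.72 per year
Windstorm insurance — $1,589.16 per year
Combined annual = $4,350.00 + $2,958.72 + $1,589.16 = $8,897.88
Monthly escrow = $8,897.88 / 12 = $741.49
Shortage per month = $1,101.84 / 24 = $45.91
Adjusted monthly = $741.49 + $45.91 = $787.40

$787.40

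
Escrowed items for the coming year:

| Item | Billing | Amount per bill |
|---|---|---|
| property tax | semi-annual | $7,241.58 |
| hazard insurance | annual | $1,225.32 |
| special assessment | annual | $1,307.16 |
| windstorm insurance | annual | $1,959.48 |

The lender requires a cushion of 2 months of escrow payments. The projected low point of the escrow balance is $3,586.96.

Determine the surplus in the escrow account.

$424.44

Property tax — $7,241.58 × 2 = $14,483.16
Hazard insurance — $1,225.32
Special assessment — $1,307.16
Windstorm insurance — $1,959.48
Combined annual = $14,483.16 + $1,225.32 + $1,307.16 + $1,959.48 = $18,975.12
Monthly = $18,975.12 ÷ 12 = $1,581.26
Required cushion = 2 × $1,581.26 = $3,162.52
Surplus = $3,586.96 − $3,162.52 = $424.44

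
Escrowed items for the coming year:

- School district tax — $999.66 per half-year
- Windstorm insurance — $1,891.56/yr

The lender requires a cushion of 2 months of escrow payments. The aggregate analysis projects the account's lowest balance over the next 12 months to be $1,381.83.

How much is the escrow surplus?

$733.35

School district tax: $999.66 × 2 = $1,999.32/yr
Windstorm insurance: $1,891.56/yr
Annual escrow total = $3,890.88
Per month = $3,890.88 / 12 = $324.24
Cushion = 2 × $324.24 = $648.48
Surplus = $1,381.83 − $648.48 = $733.35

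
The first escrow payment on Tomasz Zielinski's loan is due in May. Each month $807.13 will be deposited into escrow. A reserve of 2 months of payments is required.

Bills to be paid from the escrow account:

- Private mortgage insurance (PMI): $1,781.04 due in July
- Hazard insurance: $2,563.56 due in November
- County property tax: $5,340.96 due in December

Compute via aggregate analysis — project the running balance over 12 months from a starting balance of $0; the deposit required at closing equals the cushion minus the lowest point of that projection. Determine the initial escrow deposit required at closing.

Cushion = 2 × $807.13 = $1,614.26
Trial balance (start $0, +$807.13 each month, − disbursements):
  May: +$807.13 → $807.13
  Jun: +$807.13 → $1,614.26
  Jul: +$807.13 − $1,781.04 → $640.35
  Aug: +$807.13 → $1,447.48
  Sep: +$807.13 → $2,254.61
  Oct: +$807.13 → $3,061.74
  Nov: +$807.13 − $2,563.56 → $1,305.31
  Dec: +$807.13 − $5,340.96 → -$3,228.52
  Jan: +$807.13 → -$2,421.39
  Feb: +$807.13 → -$1,614.26
  Mar: +$807.13 → -$807.13
  Apr: +$807.13 → $0.00
Lowest trial balance = -$3,228.52 (Dec)
Initial deposit = cushion − low point = $1,614.26 − (-$3,228.52) = $4,842.78

$4,842.78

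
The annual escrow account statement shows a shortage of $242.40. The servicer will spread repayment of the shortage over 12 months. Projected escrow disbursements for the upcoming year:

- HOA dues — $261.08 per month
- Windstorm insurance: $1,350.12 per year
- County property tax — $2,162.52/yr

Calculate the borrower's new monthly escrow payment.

$574.00

HOA dues = $261.08 × 12 = $3,132.96
Windstorm insurance = $1,350.12
County property tax = $2,162.52
Yearly total = $3,132.96 + $1,350.12 + $2,162.52 = $6,645.60
Monthly = $6,645.60 / 12 = $553.80
Shortage per month = $242.40 ÷ 12 = $20.20
New monthly escrow = $553.80 + $20.20 = $574.00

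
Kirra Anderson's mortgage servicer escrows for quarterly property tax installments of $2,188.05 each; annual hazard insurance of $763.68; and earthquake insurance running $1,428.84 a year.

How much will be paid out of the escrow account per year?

$10,944.72

Property tax = $2,188.05 × 4 = $8,752.20
Hazard insurance = $763.68
Earthquake insurance = $1,428.84
Yearly total = $10,944.72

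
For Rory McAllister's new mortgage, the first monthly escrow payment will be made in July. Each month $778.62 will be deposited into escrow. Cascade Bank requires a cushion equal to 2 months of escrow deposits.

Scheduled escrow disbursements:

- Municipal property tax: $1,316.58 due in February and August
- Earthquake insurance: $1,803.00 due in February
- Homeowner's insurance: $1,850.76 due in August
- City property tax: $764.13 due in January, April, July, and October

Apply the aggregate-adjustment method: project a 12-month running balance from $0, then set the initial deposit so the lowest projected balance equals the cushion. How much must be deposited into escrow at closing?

Cushion = 2 × $778.62 = $1,557.24
Trial balance (start $0, +$778.62 each month, − disbursements):
  Jul: +$778.62 − $764.13 → $14.49
  Aug: +$778.62 − $3,167.34 → -$2,374.23
  Sep: +$778.62 → -$1,595.61
  Oct: +$778.62 − $764.13 → -$1,581.12
  Nov: +$778.62 → -$802.50
  Dec: +$778.62 → -$23.88
  Jan: +$778.62 − $764.13 → -$9.39
  Feb: +$778.62 − $3,119.58 → -$2,350.35
  Mar: +$778.62 → -$1,571.73
  Apr: +$778.62 − $764.13 → -$1,557.24
  May: +$778.62 → -$778.62
  Jun: +$778.62 → $0.00
Lowest trial balance = -$2,374.23 (Aug)
Initial deposit = cushion − low point = $1,557.24 − (-$2,374.23) = $3,931.47

$3,931.47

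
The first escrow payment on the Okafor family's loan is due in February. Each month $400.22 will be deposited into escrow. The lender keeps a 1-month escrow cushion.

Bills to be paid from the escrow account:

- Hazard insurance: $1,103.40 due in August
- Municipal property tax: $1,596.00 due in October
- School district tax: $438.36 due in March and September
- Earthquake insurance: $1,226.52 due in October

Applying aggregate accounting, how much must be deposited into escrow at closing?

Cushion = 1 × $400.22 = $400.22
Trial balance (start $0, +$400.22 each month, − disbursements):
  Feb: +$400.22 → $400.22
  Mar: +$400.22 − $438.36 → $362.08
  Apr: +$400.22 → $762.30
  May: +$400.22 → $1,162.52
  Jun: +$400.22 → $1,562.74
  Jul: +$400.22 → $1,962.96
  Aug: +$400.22 − $1,103.40 → $1,259.78
  Sep: +$400.22 − $438.36 → $1,221.64
  Oct: +$400.22 − $2,822.52 → -$1,200.66
  Nov: +$400.22 → -$800.44
  Dec: +$400.22 → -$400.22
  Jan: +$400.22 → $0.00
Lowest trial balance = -$1,200.66 (Oct)
Initial deposit = cushion − low point = $400.22 − (-$1,200.66) = $1,600.88

$1,600.88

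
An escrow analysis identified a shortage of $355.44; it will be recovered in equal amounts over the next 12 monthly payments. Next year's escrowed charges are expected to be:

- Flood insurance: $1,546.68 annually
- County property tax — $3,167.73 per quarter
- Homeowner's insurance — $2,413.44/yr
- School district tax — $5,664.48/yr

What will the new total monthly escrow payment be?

Flood insurance = $1,546.68/yr
County property tax = $3,167.73 × 4 = $12,670.92/yr
Homeowner's insurance = $2,413.44/yr
School district tax = $5,664.48/yr
Total annual escrow = $22,295.52
Per month = $22,295.52 ÷ 12 = $1,857.96
Shortage per month = $355.44 / 12 = $29.62
Adjusted monthly = $1,857.96 + $29.62 = $1,887.58

$1,887.58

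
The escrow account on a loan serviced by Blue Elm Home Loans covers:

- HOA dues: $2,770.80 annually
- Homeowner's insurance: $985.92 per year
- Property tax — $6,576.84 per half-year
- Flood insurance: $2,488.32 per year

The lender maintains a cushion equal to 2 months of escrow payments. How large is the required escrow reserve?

$3,233.12

HOA dues — $2,770.80
Homeowner's insurance — $985.92
Property tax — $6,576.84 × 2 = $13,153.68
Flood insurance — $2,488.32
Total per year = $19,398.72
Monthly = $19,398.72 ÷ 12 = $1,616.56
Reserve = 2 × $1,616.56 = $3,233.12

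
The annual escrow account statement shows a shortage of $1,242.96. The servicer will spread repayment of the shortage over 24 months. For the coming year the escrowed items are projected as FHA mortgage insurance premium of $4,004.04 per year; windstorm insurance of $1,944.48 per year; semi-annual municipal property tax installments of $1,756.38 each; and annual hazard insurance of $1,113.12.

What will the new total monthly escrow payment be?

FHA mortgage insurance premium — $4,004.04/yr
Windstorm insurance — $1,944.48/yr
Municipal property tax — $1,756.38 × 2 = $3,512.76/yr
Hazard insurance — $1,113.12/yr
Annual escrow total = $4,004.04 + $1,944.48 + $3,512.76 + $1,113.12 = $10,574.40
Per month = $10,574.40 ÷ 12 = $881.20
Monthly shortage recovery: $1,242.96 / 24 = $51.79
Adjusted monthly = $881.20 + $51.79 = $932.99

$932.99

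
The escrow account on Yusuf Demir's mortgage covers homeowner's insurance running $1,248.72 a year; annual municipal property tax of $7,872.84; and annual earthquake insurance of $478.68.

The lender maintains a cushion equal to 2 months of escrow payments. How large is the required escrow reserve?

$1,600.04

Homeowner's insurance: $1,248.72/yr
Municipal property tax: $7,872.84/yr
Earthquake insurance: $478.68/yr
Total per year = $9,600.24
Per month = $9,600.24 ÷ 12 = $800.02
Cushion = 2 × $800.02 = $1,600.04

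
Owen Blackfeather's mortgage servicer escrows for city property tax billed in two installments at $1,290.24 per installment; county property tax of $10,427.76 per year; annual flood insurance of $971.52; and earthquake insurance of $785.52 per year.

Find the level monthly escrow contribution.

City property tax — $1,290.24 × 2 = $2,580.48 per year
County property tax — $10,427.76 per year
Flood insurance — $971.52 per year
Earthquake insurance — $785.52 per year
Combined annual = $2,580.48 + $10,427.76 + $971.52 + $785.52 = $14,765.28
Monthly escrow = $14,765.28 ÷ 12 = $1,230.44

$1,230.44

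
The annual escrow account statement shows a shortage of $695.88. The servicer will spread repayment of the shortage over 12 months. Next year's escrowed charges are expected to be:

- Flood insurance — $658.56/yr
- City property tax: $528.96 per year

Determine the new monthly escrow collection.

$156.95

Flood insurance = $658.56 per year
City property tax = $528.96 per year
Total annual escrow = $658.56 + $528.96 = $1,187.52
Base monthly escrow = $1,187.52 ÷ 12 = $98.96
Shortage per month = $695.88 ÷ 12 = $57.99
New monthly escrow = $98.96 + $57.99 = $156.95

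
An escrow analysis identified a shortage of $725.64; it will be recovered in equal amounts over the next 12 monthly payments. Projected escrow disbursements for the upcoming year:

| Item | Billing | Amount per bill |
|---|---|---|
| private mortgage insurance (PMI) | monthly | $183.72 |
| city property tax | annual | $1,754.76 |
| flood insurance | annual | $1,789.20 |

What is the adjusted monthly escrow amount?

$539.52

Private mortgage insurance (PMI) — $183.72 × 12 = $2,204.64/yr
City property tax — $1,754.76/yr
Flood insurance — $1,789.20/yr
Annual escrow total = $2,204.64 + $1,754.76 + $1,789.20 = $5,748.60
Monthly escrow = $5,748.60 ÷ 12 = $479.05
Shortage per month = $725.64 / 12 = $60.47
Adjusted monthly = $479.05 + $60.47 = $539.52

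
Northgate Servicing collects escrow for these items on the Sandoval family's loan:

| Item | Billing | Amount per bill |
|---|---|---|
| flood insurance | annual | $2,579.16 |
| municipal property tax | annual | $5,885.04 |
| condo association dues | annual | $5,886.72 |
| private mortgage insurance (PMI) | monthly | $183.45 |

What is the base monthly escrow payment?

Flood insurance = $2,579.16
Municipal property tax = $5,885.04
Condo association dues = $5,886.72
Private mortgage insurance (PMI) = $183.45 × 12 = $2,201.40
Combined annual = $2,579.16 + $5,885.04 + $5,886.72 + $2,201.40 = $16,552.32
Monthly = $16,552.32 ÷ 12 = $1,379.36

$1,379.36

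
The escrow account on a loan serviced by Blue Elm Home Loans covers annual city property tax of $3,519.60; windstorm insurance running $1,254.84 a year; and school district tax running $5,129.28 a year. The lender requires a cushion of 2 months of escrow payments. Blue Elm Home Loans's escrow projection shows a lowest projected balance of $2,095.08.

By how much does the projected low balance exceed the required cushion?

City property tax = $3,519.60 per year
Windstorm insurance = $1,254.84 per year
School district tax = $5,129.28 per year
Annual escrow total = $9,903.72
Base monthly escrow = $9,903.72 / 12 = $825.31
Required reserve = 2 × $825.31 = $1,650.62
Excess over cushion: $2,095.08 − $1,650.62 = $444.46

$444.46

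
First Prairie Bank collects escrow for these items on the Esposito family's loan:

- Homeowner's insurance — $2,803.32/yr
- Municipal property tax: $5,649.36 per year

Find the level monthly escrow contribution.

Homeowner's insurance = $2,803.32 per year
Municipal property tax = $5,649.36 per year
Yearly total = $2,803.32 + $5,649.36 = $8,452.68
Base monthly escrow = $8,452.68 / 12 = $704.39

$704.39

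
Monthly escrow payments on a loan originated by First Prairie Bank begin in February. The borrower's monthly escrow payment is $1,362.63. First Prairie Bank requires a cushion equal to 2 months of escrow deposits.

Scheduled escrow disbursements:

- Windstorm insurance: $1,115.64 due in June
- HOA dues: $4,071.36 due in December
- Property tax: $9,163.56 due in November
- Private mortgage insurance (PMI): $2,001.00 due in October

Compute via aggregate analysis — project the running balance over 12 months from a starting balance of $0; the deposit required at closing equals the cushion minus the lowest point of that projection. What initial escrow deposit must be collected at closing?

$4,087.89

Cushion = 2 × $1,362.63 = $2,725.26
Trial balance (start $0, +$1,362.63 each month, − disbursements):
  Feb: +$1,362.63 → $1,362.63
  Mar: +$1,362.63 → $2,725.26
  Apr: +$1,362.63 → $4,087.89
  May: +$1,362.63 → $5,450.52
  Jun: +$1,362.63 − $1,115.64 → $5,697.51
  Jul: +$1,362.63 → $7,060.14
  Aug: +$1,362.63 → $8,422.77
  Sep: +$1,362.63 → $9,785.40
  Oct: +$1,362.63 − $2,001.00 → $9,147.03
  Nov: +$1,362.63 − $9,163.56 → $1,346.10
  Dec: +$1,362.63 − $4,071.36 → -$1,362.63
  Jan: +$1,362.63 → $0.00
Lowest trial balance = -$1,362.63 (Dec)
Initial deposit = cushion − low point = $2,725.26 − (-$1,362.63) = $4,087.89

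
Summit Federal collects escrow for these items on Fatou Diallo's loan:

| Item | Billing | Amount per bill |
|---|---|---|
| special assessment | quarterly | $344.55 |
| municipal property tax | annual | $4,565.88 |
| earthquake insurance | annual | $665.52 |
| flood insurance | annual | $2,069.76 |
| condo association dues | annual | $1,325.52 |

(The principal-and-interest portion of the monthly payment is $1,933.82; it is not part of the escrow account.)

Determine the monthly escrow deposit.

$833.74

Special assessment — $344.55 × 4 = $1,378.20 per year
Municipal property tax — $4,565.88 per year
Earthquake insurance — $665.52 per year
Flood insurance — $2,069.76 per year
Condo association dues — $1,325.52 per year
Annual escrow total = $1,378.20 + $4,565.88 + $665.52 + $2,069.76 + $1,325.52 = $10,004.88
Monthly escrow = $10,004.88 / 12 = $833.74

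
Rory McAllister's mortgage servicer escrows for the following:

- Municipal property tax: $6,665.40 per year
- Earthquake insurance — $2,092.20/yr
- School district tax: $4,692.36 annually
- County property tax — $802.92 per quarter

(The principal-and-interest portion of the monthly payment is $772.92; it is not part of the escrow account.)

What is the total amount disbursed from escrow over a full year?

Municipal property tax — $6,665.40 annually
Earthquake insurance — $2,092.20 annually
School district tax — $4,692.36 annually
County property tax — $802.92 × 4 = $3,211.68 annually
Total per year = $16,661.64

$16,661.64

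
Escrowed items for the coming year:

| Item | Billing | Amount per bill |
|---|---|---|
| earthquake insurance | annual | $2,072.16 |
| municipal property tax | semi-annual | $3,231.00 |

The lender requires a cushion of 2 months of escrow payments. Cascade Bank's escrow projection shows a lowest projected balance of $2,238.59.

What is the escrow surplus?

$816.23

Earthquake insurance = $2,072.16 annually
Municipal property tax = $3,231.00 × 2 = $6,462.00 annually
Yearly total = $2,072.16 + $6,462.00 = $8,534.16
Monthly = $8,534.16 / 12 = $711.18
Cushion = 2 × $711.18 = $1,422.36
Surplus = $2,238.59 − $1,422.36 = $816.23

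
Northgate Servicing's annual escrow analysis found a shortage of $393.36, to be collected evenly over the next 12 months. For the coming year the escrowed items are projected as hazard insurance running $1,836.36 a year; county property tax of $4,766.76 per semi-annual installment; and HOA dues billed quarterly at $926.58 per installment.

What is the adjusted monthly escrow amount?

$1,289.13

Hazard insurance = $1,836.36/yr
County property tax = $4,766.76 × 2 = $9,533.52/yr
HOA dues = $926.58 × 4 = $3,706.32/yr
Total annual escrow = $15,076.20
Monthly = $15,076.20 ÷ 12 = $1,256.35
Shortage spread = $393.36 / 12 = $32.78/mo
New monthly escrow = $1,256.35 + $32.78 = $1,289.13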